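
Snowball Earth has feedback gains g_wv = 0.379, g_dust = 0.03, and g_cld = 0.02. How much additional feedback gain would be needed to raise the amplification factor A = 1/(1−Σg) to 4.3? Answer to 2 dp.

0.34

Current total gain = 0.429.
Target gain for A = 4.3: g* = 1 − 1/4.3 = 0.7674.
Additional gain needed = 0.7674 − 0.429 = 0.34.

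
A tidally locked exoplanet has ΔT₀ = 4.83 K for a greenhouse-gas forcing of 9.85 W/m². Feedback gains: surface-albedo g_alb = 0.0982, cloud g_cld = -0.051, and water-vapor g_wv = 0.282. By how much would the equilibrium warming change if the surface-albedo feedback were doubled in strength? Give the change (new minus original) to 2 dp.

1.23 K

Original: g = 0.3292, ΔT = 4.83/(1−0.3292) = 7.2004 K.
With doubled surface-albedo: g' = 0.4274, ΔT' = 4.83/(1−0.4274) = 8.4352 K.
Change = 8.4352 − 7.2004 = 1.23 K.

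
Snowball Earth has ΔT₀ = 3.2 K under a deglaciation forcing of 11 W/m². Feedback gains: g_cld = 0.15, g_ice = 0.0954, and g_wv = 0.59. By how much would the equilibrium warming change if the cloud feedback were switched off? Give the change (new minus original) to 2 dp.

-9.27 K

Original: g = 0.8354, ΔT = 3.2/(1−0.8354) = 19.4411 K.
Without cloud: g' = 0.6854, ΔT' = 3.2/(1−0.6854) = 10.1716 K.
Change = 10.1716 − 19.4411 = -9.27 K.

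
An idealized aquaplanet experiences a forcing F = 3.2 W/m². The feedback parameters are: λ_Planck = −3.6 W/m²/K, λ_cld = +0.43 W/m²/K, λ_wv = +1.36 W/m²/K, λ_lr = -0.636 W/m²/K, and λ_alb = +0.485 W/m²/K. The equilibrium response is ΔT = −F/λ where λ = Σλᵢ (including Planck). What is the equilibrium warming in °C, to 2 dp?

1.63 °C

Net feedback parameter λ = (−3.6) + (+0.43) + (+1.36) + (-0.636) + (+0.485) = -1.961 W/m²/K.
ΔT = −F/λ = −3.2/(-1.961) = 1.63 °C.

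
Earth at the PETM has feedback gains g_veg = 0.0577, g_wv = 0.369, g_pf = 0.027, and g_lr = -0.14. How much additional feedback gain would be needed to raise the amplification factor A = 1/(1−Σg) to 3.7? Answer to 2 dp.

Current total gain = 0.3137.
Target gain for A = 3.7: g* = 1 − 1/3.7 = 0.7297.
Additional gain needed = 0.7297 − 0.3137 = 0.42.

0.42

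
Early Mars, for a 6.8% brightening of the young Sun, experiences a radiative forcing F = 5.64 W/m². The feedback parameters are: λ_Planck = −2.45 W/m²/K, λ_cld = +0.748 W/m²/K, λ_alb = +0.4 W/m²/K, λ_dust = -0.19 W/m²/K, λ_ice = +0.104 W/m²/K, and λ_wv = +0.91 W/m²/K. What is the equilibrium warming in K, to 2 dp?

Net feedback parameter λ = (−2.45) + (+0.748) + (+0.4) + (-0.19) + (+0.104) + (+0.91) = -0.478 W/m²/K.
ΔT = −F/λ = −5.64/(-0.478) = 11.80 K.

11.80 K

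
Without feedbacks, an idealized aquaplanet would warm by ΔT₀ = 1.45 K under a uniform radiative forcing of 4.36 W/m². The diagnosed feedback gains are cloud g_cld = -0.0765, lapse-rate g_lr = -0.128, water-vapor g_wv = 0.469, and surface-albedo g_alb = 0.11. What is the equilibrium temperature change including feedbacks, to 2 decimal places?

Total gain g = -0.0765 − 0.128 + 0.469 + 0.11 = 0.3745.
Amplification A = 1/(1 − 0.3745) = 1.599.
ΔT = 1.45 × 1.599 = 2.32 K.

2.32 K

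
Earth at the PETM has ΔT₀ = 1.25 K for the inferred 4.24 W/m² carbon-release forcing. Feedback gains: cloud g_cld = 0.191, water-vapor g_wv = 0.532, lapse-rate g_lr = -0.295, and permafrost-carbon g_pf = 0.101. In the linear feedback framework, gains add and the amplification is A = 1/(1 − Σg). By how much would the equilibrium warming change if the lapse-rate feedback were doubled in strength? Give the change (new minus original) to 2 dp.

Original: g = 0.529, ΔT = 1.25/(1−0.529) = 2.6539 K.
With doubled lapse-rate: g' = 0.234, ΔT' = 1.25/(1−0.234) = 1.6319 K.
Change = 1.6319 − 2.6539 = -1.02 K.

-1.02 K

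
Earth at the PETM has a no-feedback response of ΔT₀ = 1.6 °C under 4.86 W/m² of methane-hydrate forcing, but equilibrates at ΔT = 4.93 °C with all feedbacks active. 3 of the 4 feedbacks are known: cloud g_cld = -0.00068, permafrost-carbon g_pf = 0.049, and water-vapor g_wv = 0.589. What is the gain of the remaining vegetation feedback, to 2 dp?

Amplification A = ΔT/ΔT₀ = 4.93/1.6 = 3.081.
Total gain g = 1 − 1/A = 1 − 1/3.081 = 0.6754.
Known gains sum to -0.00068 + 0.049 + 0.589 = 0.63732.
g_veg = 0.6754 − 0.63732 = 0.04.

0.04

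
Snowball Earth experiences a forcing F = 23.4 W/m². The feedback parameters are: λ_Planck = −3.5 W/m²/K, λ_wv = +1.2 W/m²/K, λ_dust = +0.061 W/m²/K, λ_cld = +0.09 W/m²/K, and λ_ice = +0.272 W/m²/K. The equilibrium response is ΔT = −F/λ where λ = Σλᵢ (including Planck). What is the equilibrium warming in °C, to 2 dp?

Net feedback parameter λ = (−3.5) + (+1.2) + (+0.061) + (+0.09) + (+0.272) = -1.877 W/m²/K.
ΔT = −F/λ = −23.4/(-1.877) = 12.47 °C.

12.47 °C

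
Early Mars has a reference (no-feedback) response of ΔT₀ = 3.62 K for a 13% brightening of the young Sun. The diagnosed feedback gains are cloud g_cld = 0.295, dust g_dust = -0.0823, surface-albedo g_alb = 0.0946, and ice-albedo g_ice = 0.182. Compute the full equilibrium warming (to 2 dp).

Total gain g = 0.295 − 0.0823 + 0.0946 + 0.182 = 0.4893.
Amplification A = 1/(1 − 0.4893) = 1.958.
ΔT = 3.62 × 1.958 = 7.09 K.

7.09 K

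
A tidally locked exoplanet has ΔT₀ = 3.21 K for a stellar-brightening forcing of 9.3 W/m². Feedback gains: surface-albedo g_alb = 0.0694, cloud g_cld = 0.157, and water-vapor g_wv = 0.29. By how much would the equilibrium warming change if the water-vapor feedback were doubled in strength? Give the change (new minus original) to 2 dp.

Original: g = 0.5164, ΔT = 3.21/(1−0.5164) = 6.6377 K.
With doubled water-vapor: g' = 0.8064, ΔT' = 3.21/(1−0.8064) = 16.5806 K.
Change = 16.5806 − 6.6377 = 9.94 K.

9.94 K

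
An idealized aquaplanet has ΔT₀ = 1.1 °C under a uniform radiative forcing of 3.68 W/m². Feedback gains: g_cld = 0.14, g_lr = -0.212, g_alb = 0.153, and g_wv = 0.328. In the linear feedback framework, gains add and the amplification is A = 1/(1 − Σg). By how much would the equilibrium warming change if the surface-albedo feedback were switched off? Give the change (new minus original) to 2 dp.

Original: g = 0.409, ΔT = 1.1/(1−0.409) = 1.8613 °C.
Without surface-albedo: g' = 0.256, ΔT' = 1.1/(1−0.256) = 1.4785 °C.
Change = 1.4785 − 1.8613 = -0.38 °C.

-0.38 °C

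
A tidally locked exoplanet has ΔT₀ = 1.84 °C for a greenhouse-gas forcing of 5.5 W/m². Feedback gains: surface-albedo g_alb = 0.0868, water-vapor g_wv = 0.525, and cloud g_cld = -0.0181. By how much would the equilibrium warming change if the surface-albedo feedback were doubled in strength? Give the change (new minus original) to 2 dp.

Original: g = 0.5937, ΔT = 1.84/(1−0.5937) = 4.5287 °C.
With doubled surface-albedo: g' = 0.6805, ΔT' = 1.84/(1−0.6805) = 5.7590 °C.
Change = 5.7590 − 4.5287 = 1.23 °C.

1.23 °C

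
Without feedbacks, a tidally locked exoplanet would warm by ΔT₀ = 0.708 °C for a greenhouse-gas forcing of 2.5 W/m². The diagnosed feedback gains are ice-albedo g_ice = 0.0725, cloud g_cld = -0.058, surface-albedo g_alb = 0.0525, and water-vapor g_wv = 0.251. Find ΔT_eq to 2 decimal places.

Total gain g = 0.0725 − 0.058 + 0.0525 + 0.251 = 0.318.
Amplification A = 1/(1 − 0.318) = 1.466.
ΔT = 0.708 × 1.466 = 1.04 °C.

1.04 °C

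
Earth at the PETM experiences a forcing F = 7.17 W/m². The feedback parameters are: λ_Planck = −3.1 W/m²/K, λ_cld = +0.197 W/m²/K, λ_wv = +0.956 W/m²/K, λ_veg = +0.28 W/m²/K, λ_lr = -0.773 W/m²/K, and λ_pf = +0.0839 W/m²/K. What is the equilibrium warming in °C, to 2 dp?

Net feedback parameter λ = (−3.1) + (+0.197) + (+0.956) + (+0.28) + (-0.773) + (+0.0839) = -2.3561 W/m²/K.
ΔT = −F/λ = −7.17/(-2.3561) = 3.04 °C.

3.04 °C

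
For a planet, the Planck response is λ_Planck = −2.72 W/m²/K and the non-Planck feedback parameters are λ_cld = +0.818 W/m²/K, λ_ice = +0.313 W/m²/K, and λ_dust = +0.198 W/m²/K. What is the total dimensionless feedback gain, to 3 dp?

Convert to gains: g_cld = 0.818/2.72 = 0.3007; g_ice = 0.313/2.72 = 0.1151; g_dust = 0.198/2.72 = 0.07279.
Total gain g = 0.48859.

0.489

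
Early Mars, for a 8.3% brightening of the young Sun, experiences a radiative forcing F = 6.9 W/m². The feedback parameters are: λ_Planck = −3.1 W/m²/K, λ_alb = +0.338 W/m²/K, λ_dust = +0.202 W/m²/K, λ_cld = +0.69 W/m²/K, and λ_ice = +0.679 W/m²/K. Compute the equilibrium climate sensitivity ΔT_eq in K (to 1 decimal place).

Net feedback parameter λ = (−3.1) + (+0.338) + (+0.202) + (+0.69) + (+0.679) = -1.191 W/m²/K.
ΔT = −F/λ = −6.9/(-1.191) = 5.8 K.

5.8 K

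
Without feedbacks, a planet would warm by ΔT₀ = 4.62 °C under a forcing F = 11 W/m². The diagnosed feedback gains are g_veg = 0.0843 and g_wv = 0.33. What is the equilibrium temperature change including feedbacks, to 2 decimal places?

7.89 °C

Total gain g = 0.0843 + 0.33 = 0.4143.
Amplification A = 1/(1 − 0.4143) = 1.707.
ΔT = 4.62 × 1.707 = 7.89 °C.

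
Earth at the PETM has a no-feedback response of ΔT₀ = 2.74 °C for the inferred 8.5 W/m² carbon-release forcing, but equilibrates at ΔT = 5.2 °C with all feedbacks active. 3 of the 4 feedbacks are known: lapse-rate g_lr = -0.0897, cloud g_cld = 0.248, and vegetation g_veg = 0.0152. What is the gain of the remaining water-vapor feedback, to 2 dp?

Amplification A = ΔT/ΔT₀ = 5.2/2.74 = 1.898.
Total gain g = 1 − 1/A = 1 − 1/1.898 = 0.4731.
Known gains sum to -0.0897 + 0.248 + 0.0152 = 0.1735.
g_wv = 0.4731 − 0.1735 = 0.30.

0.30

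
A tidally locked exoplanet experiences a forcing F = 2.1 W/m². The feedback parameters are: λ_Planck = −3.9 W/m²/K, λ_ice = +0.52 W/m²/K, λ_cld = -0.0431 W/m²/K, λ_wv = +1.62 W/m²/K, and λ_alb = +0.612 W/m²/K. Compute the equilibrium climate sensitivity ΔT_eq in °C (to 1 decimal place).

1.8 °C

Net feedback parameter λ = (−3.9) + (+0.52) + (-0.0431) + (+1.62) + (+0.612) = -1.1911 W/m²/K.
ΔT = −F/λ = −2.1/(-1.1911) = 1.8 °C.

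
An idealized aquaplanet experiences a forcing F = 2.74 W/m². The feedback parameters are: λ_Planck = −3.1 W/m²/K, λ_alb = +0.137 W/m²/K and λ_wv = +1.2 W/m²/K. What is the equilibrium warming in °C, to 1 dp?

1.6 °C

Net feedback parameter λ = (−3.1) + (+0.137) + (+1.2) = -1.763 W/m²/K.
ΔT = −F/λ = −2.74/(-1.763) = 1.6 °C.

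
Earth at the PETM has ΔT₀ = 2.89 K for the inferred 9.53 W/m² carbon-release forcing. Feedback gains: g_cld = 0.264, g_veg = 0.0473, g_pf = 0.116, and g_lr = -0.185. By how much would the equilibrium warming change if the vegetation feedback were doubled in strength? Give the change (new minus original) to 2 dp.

0.25 K

Original: g = 0.2423, ΔT = 2.89/(1−0.2423) = 3.8142 K.
With doubled vegetation: g' = 0.2896, ΔT' = 2.89/(1−0.2896) = 4.0681 K.
Change = 4.0681 − 3.8142 = 0.25 K.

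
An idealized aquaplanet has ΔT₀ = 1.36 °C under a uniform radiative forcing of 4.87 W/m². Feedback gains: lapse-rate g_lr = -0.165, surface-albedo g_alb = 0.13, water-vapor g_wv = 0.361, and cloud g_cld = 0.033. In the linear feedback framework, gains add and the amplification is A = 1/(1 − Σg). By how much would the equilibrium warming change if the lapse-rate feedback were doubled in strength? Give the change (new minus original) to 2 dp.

Original: g = 0.359, ΔT = 1.36/(1−0.359) = 2.1217 °C.
With doubled lapse-rate: g' = 0.194, ΔT' = 1.36/(1−0.194) = 1.6873 °C.
Change = 1.6873 − 2.1217 = -0.43 °C.

-0.43 °C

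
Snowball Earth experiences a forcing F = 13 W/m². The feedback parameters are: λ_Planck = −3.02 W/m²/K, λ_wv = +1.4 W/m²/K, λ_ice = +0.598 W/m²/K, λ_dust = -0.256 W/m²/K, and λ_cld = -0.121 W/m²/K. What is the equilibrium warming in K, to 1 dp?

Net feedback parameter λ = (−3.02) + (+1.4) + (+0.598) + (-0.256) + (-0.121) = -1.399 W/m²/K.
ΔT = −F/λ = −13/(-1.399) = 9.3 K.

9.3 K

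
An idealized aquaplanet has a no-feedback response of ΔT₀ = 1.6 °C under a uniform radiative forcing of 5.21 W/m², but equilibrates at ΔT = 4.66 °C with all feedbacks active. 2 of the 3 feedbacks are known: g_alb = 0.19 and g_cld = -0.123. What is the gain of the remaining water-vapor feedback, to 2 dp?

0.59

Amplification A = ΔT/ΔT₀ = 4.66/1.6 = 2.913.
Total gain g = 1 − 1/A = 1 − 1/2.913 = 0.6567.
Known gains sum to 0.19 − 0.123 = 0.067.
g_wv = 0.6567 − 0.067 = 0.59.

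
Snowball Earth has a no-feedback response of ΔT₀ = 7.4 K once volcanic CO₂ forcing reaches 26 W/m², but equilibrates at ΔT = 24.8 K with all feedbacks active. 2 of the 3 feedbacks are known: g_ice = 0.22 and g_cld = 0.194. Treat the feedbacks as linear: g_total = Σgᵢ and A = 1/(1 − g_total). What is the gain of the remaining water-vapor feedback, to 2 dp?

0.29

Amplification A = ΔT/ΔT₀ = 24.8/7.4 = 3.351.
Total gain g = 1 − 1/A = 1 − 1/3.351 = 0.7016.
Known gains sum to 0.22 + 0.194 = 0.414.
g_wv = 0.7016 − 0.414 = 0.29.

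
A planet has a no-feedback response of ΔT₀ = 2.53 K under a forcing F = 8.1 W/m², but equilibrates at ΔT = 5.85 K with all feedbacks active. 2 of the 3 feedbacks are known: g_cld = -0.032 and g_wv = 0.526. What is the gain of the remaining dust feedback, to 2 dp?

0.07

Amplification A = ΔT/ΔT₀ = 5.85/2.53 = 2.312.
Total gain g = 1 − 1/A = 1 − 1/2.312 = 0.5675.
Known gains sum to -0.032 + 0.526 = 0.494.
g_dust = 0.5675 − 0.494 = 0.07.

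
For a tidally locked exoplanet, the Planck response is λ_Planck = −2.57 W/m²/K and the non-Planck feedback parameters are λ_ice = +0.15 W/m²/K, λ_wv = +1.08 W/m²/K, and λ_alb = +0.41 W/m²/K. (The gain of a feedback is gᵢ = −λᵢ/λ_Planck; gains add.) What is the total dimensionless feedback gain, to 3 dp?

Convert to gains: g_ice = 0.15/2.57 = 0.05837; g_wv = 1.08/2.57 = 0.4202; g_alb = 0.41/2.57 = 0.1595.
Total gain g = 0.63807.

0.638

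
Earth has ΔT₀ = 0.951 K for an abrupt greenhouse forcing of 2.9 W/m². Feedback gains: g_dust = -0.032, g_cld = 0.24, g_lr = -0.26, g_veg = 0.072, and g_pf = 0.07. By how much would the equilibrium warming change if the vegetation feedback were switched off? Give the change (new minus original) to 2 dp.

-0.08 K

Original: g = 0.09, ΔT = 0.951/(1−0.09) = 1.0451 K.
Without vegetation: g' = 0.018, ΔT' = 0.951/(1−0.018) = 0.9684 K.
Change = 0.9684 − 1.0451 = -0.08 K.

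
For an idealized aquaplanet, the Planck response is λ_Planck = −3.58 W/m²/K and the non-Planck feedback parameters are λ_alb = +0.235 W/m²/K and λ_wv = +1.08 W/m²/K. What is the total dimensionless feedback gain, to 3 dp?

Convert to gains: g_alb = 0.235/3.58 = 0.06564; g_wv = 1.08/3.58 = 0.3017.
Total gain g = 0.36734.

0.367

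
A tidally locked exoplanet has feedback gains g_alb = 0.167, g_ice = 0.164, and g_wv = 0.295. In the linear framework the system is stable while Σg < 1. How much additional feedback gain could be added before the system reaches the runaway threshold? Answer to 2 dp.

0.37

Current total gain = 0.167 + 0.164 + 0.295 = 0.626.
Margin to runaway = 1 − 0.626 = 0.37.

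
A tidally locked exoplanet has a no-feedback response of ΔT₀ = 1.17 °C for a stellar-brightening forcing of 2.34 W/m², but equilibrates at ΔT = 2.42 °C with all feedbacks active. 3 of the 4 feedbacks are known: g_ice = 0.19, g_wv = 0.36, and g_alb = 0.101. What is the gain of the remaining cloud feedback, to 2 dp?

-0.13

Amplification A = ΔT/ΔT₀ = 2.42/1.17 = 2.068.
Total gain g = 1 − 1/A = 1 − 1/2.068 = 0.5164.
Known gains sum to 0.19 + 0.36 + 0.101 = 0.651.
g_cld = 0.5164 − 0.651 = -0.13.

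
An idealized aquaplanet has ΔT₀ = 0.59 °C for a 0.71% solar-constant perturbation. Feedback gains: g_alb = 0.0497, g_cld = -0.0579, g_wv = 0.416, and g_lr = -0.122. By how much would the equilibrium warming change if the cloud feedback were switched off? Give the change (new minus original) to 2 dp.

Original: g = 0.2858, ΔT = 0.59/(1−0.2858) = 0.8261 °C.
Without cloud: g' = 0.3437, ΔT' = 0.59/(1−0.3437) = 0.8990 °C.
Change = 0.8990 − 0.8261 = 0.07 °C.

0.07 °C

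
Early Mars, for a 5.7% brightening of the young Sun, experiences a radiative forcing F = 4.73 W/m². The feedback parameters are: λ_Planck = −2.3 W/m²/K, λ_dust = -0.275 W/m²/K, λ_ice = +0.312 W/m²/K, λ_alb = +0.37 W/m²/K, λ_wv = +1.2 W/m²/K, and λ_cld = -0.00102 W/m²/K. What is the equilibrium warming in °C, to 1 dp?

Net feedback parameter λ = (−2.3) + (-0.275) + (+0.312) + (+0.37) + (+1.2) + (-0.00102) = -0.69402 W/m²/K.
ΔT = −F/λ = −4.73/(-0.69402) = 6.8 °C.

6.8 °C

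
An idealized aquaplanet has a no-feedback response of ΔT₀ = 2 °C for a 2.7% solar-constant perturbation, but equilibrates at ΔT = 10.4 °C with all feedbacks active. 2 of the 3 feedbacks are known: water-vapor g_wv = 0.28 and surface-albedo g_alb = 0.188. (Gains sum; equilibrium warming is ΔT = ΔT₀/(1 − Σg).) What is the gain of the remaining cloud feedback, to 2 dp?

0.34

Amplification A = ΔT/ΔT₀ = 10.4/2 = 5.2.
Total gain g = 1 − 1/A = 1 − 1/5.2 = 0.8077.
Known gains sum to 0.28 + 0.188 = 0.468.
g_cld = 0.8077 − 0.468 = 0.34.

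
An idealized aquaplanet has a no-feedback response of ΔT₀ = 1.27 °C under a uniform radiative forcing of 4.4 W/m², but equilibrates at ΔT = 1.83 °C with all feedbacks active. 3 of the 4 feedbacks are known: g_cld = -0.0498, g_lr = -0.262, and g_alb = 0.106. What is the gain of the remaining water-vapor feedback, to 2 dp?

Amplification A = ΔT/ΔT₀ = 1.83/1.27 = 1.441.
Total gain g = 1 − 1/A = 1 − 1/1.441 = 0.306.
Known gains sum to -0.0498 − 0.262 + 0.106 = -0.2058.
g_wv = 0.306 + 0.2058 = 0.51.

0.51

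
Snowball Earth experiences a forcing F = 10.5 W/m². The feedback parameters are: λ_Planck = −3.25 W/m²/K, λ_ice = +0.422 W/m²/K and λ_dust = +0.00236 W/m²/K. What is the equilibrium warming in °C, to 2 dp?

3.72 °C

Net feedback parameter λ = (−3.25) + (+0.422) + (+0.00236) = -2.82564 W/m²/K.
ΔT = −F/λ = −10.5/(-2.82564) = 3.72 °C.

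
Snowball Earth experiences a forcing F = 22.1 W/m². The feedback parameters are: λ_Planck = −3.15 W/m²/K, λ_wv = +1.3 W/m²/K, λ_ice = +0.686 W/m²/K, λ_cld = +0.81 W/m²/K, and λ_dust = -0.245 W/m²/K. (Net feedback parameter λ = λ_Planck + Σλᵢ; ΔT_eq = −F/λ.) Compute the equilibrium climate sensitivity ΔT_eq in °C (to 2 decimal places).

Net feedback parameter λ = (−3.15) + (+1.3) + (+0.686) + (+0.81) + (-0.245) = -0.599 W/m²/K.
ΔT = −F/λ = −22.1/(-0.599) = 36.89 °C.

36.89 °C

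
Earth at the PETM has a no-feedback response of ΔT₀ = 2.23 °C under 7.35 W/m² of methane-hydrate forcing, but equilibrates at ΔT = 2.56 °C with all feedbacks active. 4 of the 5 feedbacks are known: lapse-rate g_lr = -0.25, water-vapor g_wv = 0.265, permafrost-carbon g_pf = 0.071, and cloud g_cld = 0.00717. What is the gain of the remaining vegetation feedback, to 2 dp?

Amplification A = ΔT/ΔT₀ = 2.56/2.23 = 1.148.
Total gain g = 1 − 1/A = 1 − 1/1.148 = 0.1289.
Known gains sum to -0.25 + 0.265 + 0.071 + 0.00717 = 0.09317.
g_veg = 0.1289 − 0.09317 = 0.04.

0.04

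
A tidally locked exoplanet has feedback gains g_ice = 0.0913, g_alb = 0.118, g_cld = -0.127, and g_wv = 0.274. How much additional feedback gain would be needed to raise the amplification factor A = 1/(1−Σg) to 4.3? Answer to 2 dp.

0.41

Current total gain = 0.3563.
Target gain for A = 4.3: g* = 1 − 1/4.3 = 0.7674.
Additional gain needed = 0.7674 − 0.3563 = 0.41.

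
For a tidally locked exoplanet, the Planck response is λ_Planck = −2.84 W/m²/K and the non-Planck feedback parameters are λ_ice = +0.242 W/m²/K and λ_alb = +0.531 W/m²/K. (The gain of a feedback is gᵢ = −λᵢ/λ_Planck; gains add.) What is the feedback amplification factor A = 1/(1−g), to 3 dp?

Convert to gains: g_ice = 0.242/2.84 = 0.08521; g_alb = 0.531/2.84 = 0.187.
Total gain g = 0.27221.
A = 1/(1 − 0.27221) = 1.374.

1.374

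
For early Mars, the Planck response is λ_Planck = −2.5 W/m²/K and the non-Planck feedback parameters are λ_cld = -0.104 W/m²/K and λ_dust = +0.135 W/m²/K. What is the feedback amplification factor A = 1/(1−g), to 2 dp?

1.01

Convert to gains: g_cld = -0.104/2.5 = -0.0416; g_dust = 0.135/2.5 = 0.054.
Total gain g = 0.0124.
A = 1/(1 − 0.0124) = 1.01.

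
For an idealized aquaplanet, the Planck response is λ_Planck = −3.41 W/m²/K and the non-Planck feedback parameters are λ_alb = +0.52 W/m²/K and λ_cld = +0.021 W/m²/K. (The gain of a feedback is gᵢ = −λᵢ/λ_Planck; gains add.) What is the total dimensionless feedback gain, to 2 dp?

Convert to gains: g_alb = 0.52/3.41 = 0.1525; g_cld = 0.021/3.41 = 0.006158.
Total gain g = 0.158658.

0.16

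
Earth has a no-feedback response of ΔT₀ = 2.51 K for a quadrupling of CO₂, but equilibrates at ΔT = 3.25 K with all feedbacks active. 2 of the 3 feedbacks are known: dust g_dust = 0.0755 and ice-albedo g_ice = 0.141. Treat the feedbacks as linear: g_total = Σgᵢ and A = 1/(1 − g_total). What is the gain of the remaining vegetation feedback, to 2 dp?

0.01

Amplification A = ΔT/ΔT₀ = 3.25/2.51 = 1.295.
Total gain g = 1 − 1/A = 1 − 1/1.295 = 0.2278.
Known gains sum to 0.0755 + 0.141 = 0.2165.
g_veg = 0.2278 − 0.2165 = 0.01.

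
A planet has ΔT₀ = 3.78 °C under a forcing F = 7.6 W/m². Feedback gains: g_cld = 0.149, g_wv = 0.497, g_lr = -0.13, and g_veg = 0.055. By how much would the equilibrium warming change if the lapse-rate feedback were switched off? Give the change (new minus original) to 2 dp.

3.83 °C

Original: g = 0.571, ΔT = 3.78/(1−0.571) = 8.8112 °C.
Without lapse-rate: g' = 0.701, ΔT' = 3.78/(1−0.701) = 12.6421 °C.
Change = 12.6421 − 8.8112 = 3.83 °C.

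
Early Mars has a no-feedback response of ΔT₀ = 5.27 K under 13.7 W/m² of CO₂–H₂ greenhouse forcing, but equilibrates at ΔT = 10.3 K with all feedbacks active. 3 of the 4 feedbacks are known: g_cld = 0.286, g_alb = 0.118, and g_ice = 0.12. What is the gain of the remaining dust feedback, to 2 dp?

Amplification A = ΔT/ΔT₀ = 10.3/5.27 = 1.954.
Total gain g = 1 − 1/A = 1 − 1/1.954 = 0.4882.
Known gains sum to 0.286 + 0.118 + 0.12 = 0.524.
g_dust = 0.4882 − 0.524 = -0.04.

-0.04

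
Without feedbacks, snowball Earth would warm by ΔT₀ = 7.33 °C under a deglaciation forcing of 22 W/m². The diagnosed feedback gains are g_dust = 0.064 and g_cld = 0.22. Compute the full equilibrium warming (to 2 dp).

Total gain g = 0.064 + 0.22 = 0.284.
Amplification A = 1/(1 − 0.284) = 1.397.
ΔT = 7.33 × 1.397 = 10.24 °C.

10.24 °C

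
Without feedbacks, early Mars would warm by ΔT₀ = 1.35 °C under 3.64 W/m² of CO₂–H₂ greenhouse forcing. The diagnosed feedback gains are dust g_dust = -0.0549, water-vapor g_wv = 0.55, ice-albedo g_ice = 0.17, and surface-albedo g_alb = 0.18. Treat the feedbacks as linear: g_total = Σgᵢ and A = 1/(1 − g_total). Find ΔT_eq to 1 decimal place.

Total gain g = -0.0549 + 0.55 + 0.17 + 0.18 = 0.8451.
Amplification A = 1/(1 − 0.8451) = 6.456.
ΔT = 1.35 × 6.456 = 8.7 °C.

8.7 °C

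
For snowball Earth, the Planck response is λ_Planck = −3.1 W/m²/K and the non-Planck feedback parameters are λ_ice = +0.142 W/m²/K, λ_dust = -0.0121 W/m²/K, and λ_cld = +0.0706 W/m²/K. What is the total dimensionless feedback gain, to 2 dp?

0.06

Convert to gains: g_ice = 0.142/3.1 = 0.04581; g_dust = -0.0121/3.1 = -0.003903; g_cld = 0.0706/3.1 = 0.02277.
Total gain g = 0.064677.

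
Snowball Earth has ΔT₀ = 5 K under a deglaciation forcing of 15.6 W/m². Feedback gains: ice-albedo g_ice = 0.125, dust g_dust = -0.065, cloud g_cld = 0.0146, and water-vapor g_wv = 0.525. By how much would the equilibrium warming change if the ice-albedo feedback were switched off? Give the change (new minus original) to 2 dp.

-2.97 K

Original: g = 0.5996, ΔT = 5/(1−0.5996) = 12.4875 K.
Without ice-albedo: g' = 0.4746, ΔT' = 5/(1−0.4746) = 9.5166 K.
Change = 9.5166 − 12.4875 = -2.97 K.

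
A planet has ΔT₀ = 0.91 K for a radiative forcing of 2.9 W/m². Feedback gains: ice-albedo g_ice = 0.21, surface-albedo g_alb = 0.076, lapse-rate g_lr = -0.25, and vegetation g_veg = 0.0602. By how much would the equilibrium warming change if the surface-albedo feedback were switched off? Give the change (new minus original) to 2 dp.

-0.08 K

Original: g = 0.0962, ΔT = 0.91/(1−0.0962) = 1.0069 K.
Without surface-albedo: g' = 0.0202, ΔT' = 0.91/(1−0.0202) = 0.9288 K.
Change = 0.9288 − 1.0069 = -0.08 K.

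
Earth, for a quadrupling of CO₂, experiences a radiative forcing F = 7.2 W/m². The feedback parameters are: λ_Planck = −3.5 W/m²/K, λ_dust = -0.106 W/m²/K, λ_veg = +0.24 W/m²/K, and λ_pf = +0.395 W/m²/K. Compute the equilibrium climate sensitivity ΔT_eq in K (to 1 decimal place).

Net feedback parameter λ = (−3.5) + (-0.106) + (+0.24) + (+0.395) = -2.971 W/m²/K.
ΔT = −F/λ = −7.2/(-2.971) = 2.4 K.

2.4 K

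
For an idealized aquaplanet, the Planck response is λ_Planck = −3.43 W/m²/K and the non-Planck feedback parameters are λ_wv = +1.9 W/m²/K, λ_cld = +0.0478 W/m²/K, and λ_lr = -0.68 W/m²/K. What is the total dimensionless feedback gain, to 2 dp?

0.37

Convert to gains: g_wv = 1.9/3.43 = 0.5539; g_cld = 0.0478/3.43 = 0.01394; g_lr = -0.68/3.43 = -0.1983.
Total gain g = 0.36954.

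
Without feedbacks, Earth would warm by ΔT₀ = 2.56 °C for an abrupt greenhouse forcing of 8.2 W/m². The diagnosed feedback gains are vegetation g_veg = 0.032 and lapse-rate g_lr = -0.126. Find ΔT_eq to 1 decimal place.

2.3 °C

Total gain g = 0.032 − 0.126 = -0.094.
Amplification A = 1/(1 + 0.094) = 0.9141.
ΔT = 2.56 × 0.9141 = 2.3 °C.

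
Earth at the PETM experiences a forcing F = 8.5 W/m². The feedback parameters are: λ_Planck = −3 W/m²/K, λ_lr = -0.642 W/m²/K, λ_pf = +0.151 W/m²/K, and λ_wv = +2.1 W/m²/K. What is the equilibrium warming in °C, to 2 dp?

Net feedback parameter λ = (−3) + (-0.642) + (+0.151) + (+2.1) = -1.391 W/m²/K.
ΔT = −F/λ = −8.5/(-1.391) = 6.11 °C.

6.11 °C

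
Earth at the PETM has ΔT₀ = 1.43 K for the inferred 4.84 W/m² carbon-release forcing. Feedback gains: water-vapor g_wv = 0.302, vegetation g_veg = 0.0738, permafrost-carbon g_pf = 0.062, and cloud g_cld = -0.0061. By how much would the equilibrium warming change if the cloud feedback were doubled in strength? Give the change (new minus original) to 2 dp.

Original: g = 0.4317, ΔT = 1.43/(1−0.4317) = 2.5163 K.
With doubled cloud: g' = 0.4256, ΔT' = 1.43/(1−0.4256) = 2.4896 K.
Change = 2.4896 − 2.5163 = -0.03 K.

-0.03 K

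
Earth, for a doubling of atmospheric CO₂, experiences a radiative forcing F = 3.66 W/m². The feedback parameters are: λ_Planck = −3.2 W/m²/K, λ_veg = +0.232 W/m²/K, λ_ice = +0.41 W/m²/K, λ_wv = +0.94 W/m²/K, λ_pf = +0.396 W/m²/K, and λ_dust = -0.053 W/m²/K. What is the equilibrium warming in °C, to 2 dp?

2.87 °C

Net feedback parameter λ = (−3.2) + (+0.232) + (+0.41) + (+0.94) + (+0.396) + (-0.053) = -1.275 W/m²/K.
ΔT = −F/λ = −3.66/(-1.275) = 2.87 °C.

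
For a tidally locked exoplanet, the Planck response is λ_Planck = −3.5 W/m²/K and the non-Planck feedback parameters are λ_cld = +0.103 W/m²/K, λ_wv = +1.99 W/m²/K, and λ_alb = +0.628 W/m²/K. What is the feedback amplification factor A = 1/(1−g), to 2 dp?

4.49

Convert to gains: g_cld = 0.103/3.5 = 0.02943; g_wv = 1.99/3.5 = 0.5686; g_alb = 0.628/3.5 = 0.1794.
Total gain g = 0.77743.
A = 1/(1 − 0.77743) = 4.49.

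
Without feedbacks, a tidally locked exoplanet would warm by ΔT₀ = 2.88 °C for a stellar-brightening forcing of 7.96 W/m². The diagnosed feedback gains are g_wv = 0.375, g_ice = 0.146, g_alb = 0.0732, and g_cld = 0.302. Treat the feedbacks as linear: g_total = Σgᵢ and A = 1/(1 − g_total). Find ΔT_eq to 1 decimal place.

27.7 °C

Total gain g = 0.375 + 0.146 + 0.0732 + 0.302 = 0.8962.
Amplification A = 1/(1 − 0.8962) = 9.634.
ΔT = 2.88 × 9.634 = 27.7 °C.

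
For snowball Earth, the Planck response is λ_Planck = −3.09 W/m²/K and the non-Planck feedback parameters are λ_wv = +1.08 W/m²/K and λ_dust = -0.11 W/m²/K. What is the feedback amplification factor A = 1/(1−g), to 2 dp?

Convert to gains: g_wv = 1.08/3.09 = 0.3495; g_dust = -0.11/3.09 = -0.0356.
Total gain g = 0.3139.
A = 1/(1 − 0.3139) = 1.46.

1.46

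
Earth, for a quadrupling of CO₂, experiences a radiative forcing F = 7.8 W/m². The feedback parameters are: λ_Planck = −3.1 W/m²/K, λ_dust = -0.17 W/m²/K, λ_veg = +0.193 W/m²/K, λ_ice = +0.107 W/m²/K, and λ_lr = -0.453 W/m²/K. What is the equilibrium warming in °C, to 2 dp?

2.28 °C

Net feedback parameter λ = (−3.1) + (-0.17) + (+0.193) + (+0.107) + (-0.453) = -3.423 W/m²/K.
ΔT = −F/λ = −7.8/(-3.423) = 2.28 °C.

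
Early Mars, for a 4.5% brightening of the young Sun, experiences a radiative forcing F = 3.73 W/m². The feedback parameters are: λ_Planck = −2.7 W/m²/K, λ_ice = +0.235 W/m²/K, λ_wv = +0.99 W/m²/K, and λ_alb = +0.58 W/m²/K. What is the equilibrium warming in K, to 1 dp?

Net feedback parameter λ = (−2.7) + (+0.235) + (+0.99) + (+0.58) = -0.895 W/m²/K.
ΔT = −F/λ = −3.73/(-0.895) = 4.2 K.

4.2 K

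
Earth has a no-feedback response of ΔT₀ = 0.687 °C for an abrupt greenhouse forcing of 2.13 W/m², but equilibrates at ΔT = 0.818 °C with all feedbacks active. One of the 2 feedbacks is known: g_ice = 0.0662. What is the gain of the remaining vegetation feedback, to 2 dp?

0.09

Amplification A = ΔT/ΔT₀ = 0.818/0.687 = 1.191.
Total gain g = 1 − 1/A = 1 − 1/1.191 = 0.1604.
The known gain is 0.0662.
g_veg = 0.1604 − 0.0662 = 0.09.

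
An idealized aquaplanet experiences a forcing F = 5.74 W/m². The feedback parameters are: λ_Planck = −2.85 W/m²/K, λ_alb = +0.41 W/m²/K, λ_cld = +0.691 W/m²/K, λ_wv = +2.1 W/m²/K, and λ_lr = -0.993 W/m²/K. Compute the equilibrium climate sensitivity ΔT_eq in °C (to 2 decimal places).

Net feedback parameter λ = (−2.85) + (+0.41) + (+0.691) + (+2.1) + (-0.993) = -0.642 W/m²/K.
ΔT = −F/λ = −5.74/(-0.642) = 8.94 °C.

8.94 °C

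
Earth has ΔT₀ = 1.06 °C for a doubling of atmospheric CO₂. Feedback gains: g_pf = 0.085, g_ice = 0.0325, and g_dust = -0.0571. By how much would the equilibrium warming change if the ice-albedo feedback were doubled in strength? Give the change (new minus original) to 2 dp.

0.04 °C

Original: g = 0.0604, ΔT = 1.06/(1−0.0604) = 1.1281 °C.
With doubled ice-albedo: g' = 0.0929, ΔT' = 1.06/(1−0.0929) = 1.1686 °C.
Change = 1.1686 − 1.1281 = 0.04 °C.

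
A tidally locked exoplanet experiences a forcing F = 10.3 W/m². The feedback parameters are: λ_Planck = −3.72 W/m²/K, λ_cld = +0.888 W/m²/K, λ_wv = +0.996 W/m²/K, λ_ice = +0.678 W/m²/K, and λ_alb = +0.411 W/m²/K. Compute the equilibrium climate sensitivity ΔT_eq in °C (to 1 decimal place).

Net feedback parameter λ = (−3.72) + (+0.888) + (+0.996) + (+0.678) + (+0.411) = -0.747 W/m²/K.
ΔT = −F/λ = −10.3/(-0.747) = 13.8 °C.

13.8 °C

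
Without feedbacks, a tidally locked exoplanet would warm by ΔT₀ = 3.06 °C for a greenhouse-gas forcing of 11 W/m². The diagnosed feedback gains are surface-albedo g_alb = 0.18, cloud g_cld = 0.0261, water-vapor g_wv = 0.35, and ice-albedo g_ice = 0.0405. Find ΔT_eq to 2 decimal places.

Total gain g = 0.18 + 0.0261 + 0.35 + 0.0405 = 0.5966.
Amplification A = 1/(1 − 0.5966) = 2.479.
ΔT = 3.06 × 2.479 = 7.59 °C.

7.59 °C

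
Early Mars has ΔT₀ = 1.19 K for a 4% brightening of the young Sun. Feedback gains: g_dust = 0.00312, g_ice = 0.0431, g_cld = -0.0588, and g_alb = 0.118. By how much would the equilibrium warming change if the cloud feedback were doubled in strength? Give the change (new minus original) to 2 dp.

Original: g = 0.10542, ΔT = 1.19/(1−0.10542) = 1.3302 K.
With doubled cloud: g' = 0.04662, ΔT' = 1.19/(1−0.04662) = 1.2482 K.
Change = 1.2482 − 1.3302 = -0.08 K.

-0.08 K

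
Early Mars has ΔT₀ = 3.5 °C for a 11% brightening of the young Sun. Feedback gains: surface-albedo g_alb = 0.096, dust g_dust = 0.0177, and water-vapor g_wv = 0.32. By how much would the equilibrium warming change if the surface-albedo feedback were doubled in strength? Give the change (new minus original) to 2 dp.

1.26 °C

Original: g = 0.4337, ΔT = 3.5/(1−0.4337) = 6.1805 °C.
With doubled surface-albedo: g' = 0.5297, ΔT' = 3.5/(1−0.5297) = 7.4421 °C.
Change = 7.4421 − 6.1805 = 1.26 °C.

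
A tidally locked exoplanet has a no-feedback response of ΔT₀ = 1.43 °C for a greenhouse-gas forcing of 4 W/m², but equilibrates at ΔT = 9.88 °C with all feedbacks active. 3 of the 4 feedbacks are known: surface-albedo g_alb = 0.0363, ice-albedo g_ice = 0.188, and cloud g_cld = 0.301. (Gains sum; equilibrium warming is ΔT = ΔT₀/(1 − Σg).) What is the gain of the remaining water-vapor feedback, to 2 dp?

Amplification A = ΔT/ΔT₀ = 9.88/1.43 = 6.909.
Total gain g = 1 − 1/A = 1 − 1/6.909 = 0.8553.
Known gains sum to 0.0363 + 0.188 + 0.301 = 0.5253.
g_wv = 0.8553 − 0.5253 = 0.33.

0.33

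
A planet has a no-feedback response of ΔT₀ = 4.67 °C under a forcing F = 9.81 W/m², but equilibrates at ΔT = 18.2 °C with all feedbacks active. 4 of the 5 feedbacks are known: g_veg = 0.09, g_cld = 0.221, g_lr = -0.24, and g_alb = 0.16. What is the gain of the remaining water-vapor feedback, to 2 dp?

0.51

Amplification A = ΔT/ΔT₀ = 18.2/4.67 = 3.897.
Total gain g = 1 − 1/A = 1 − 1/3.897 = 0.7434.
Known gains sum to 0.09 + 0.221 − 0.24 + 0.16 = 0.231.
g_wv = 0.7434 − 0.231 = 0.51.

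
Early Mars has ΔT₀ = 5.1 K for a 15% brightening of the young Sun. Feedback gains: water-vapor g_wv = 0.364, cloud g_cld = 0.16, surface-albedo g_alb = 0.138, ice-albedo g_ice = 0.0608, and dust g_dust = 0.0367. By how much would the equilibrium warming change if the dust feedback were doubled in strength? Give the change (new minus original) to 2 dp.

Original: g = 0.7595, ΔT = 5.1/(1−0.7595) = 21.2058 K.
With doubled dust: g' = 0.7962, ΔT' = 5.1/(1−0.7962) = 25.0245 K.
Change = 25.0245 − 21.2058 = 3.82 K.

3.82 K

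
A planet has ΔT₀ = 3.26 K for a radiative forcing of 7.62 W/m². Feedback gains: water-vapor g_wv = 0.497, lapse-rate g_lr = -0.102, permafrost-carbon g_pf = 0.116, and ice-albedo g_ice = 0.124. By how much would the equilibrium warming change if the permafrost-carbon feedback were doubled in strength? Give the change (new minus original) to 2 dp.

4.16 K

Original: g = 0.635, ΔT = 3.26/(1−0.635) = 8.9315 K.
With doubled permafrost-carbon: g' = 0.751, ΔT' = 3.26/(1−0.751) = 13.0924 K.
Change = 13.0924 − 8.9315 = 4.16 K.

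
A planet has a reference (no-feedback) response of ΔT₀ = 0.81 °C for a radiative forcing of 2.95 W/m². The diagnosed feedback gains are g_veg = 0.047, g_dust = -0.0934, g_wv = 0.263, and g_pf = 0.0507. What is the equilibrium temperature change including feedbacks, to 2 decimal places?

1.11 °C

Total gain g = 0.047 − 0.0934 + 0.263 + 0.0507 = 0.2673.
Amplification A = 1/(1 − 0.2673) = 1.365.
ΔT = 0.81 × 1.365 = 1.11 °C.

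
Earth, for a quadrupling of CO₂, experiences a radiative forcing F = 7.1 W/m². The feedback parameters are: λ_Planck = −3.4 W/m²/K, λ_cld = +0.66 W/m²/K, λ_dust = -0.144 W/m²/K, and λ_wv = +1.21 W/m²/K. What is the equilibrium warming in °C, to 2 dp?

Net feedback parameter λ = (−3.4) + (+0.66) + (-0.144) + (+1.21) = -1.674 W/m²/K.
ΔT = −F/λ = −7.1/(-1.674) = 4.24 °C.

4.24 °C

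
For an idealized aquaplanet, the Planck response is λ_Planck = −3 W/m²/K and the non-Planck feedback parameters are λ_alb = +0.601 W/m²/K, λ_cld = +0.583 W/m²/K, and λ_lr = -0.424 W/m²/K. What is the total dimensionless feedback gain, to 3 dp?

Convert to gains: g_alb = 0.601/3 = 0.2003; g_cld = 0.583/3 = 0.1943; g_lr = -0.424/3 = -0.1413.
Total gain g = 0.2533.

0.253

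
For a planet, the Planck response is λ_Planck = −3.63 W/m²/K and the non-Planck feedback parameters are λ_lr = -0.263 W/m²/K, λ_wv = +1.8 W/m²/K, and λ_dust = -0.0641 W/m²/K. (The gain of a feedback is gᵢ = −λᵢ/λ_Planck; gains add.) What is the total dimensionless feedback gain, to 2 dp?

0.41

Convert to gains: g_lr = -0.263/3.63 = -0.07245; g_wv = 1.8/3.63 = 0.4959; g_dust = -0.0641/3.63 = -0.01766.
Total gain g = 0.40579.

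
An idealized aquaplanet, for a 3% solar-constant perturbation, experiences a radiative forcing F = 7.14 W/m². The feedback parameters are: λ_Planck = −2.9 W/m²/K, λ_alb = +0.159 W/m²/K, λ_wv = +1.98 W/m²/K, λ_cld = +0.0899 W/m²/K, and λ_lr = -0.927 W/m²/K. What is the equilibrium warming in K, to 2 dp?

Net feedback parameter λ = (−2.9) + (+0.159) + (+1.98) + (+0.0899) + (-0.927) = -1.5981 W/m²/K.
ΔT = −F/λ = −7.14/(-1.5981) = 4.47 K.

4.47 K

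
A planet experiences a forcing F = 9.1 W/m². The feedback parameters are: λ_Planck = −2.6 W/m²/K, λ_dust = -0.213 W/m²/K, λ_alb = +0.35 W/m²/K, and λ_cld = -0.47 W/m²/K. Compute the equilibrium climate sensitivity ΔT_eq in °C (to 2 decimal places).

Net feedback parameter λ = (−2.6) + (-0.213) + (+0.35) + (-0.47) = -2.933 W/m²/K.
ΔT = −F/λ = −9.1/(-2.933) = 3.10 °C.

3.10 °C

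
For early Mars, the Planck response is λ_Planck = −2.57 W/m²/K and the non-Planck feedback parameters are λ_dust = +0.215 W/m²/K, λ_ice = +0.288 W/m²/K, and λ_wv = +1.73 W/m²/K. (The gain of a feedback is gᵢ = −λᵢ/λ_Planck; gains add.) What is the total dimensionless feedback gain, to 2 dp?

Convert to gains: g_dust = 0.215/2.57 = 0.08366; g_ice = 0.288/2.57 = 0.1121; g_wv = 1.73/2.57 = 0.6732.
Total gain g = 0.86896.

0.87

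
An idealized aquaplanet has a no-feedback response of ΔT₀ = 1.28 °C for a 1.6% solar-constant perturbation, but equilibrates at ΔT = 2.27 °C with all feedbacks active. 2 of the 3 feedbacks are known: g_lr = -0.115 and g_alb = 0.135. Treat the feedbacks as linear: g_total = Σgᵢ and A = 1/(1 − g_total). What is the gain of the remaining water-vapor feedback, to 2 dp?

0.42

Amplification A = ΔT/ΔT₀ = 2.27/1.28 = 1.773.
Total gain g = 1 − 1/A = 1 − 1/1.773 = 0.436.
Known gains sum to -0.115 + 0.135 = 0.02.
g_wv = 0.436 − 0.02 = 0.42.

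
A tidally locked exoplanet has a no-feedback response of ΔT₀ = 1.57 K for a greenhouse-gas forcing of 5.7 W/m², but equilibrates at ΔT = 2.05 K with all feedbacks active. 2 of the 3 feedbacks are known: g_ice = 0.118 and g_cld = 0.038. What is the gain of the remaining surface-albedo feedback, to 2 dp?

Amplification A = ΔT/ΔT₀ = 2.05/1.57 = 1.306.
Total gain g = 1 − 1/A = 1 − 1/1.306 = 0.2343.
Known gains sum to 0.118 + 0.038 = 0.156.
g_alb = 0.2343 − 0.156 = 0.08.

0.08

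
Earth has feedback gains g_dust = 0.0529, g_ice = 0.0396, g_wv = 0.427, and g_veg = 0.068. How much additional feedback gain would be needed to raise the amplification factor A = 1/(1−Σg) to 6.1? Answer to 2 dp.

Current total gain = 0.5875.
Target gain for A = 6.1: g* = 1 − 1/6.1 = 0.8361.
Additional gain needed = 0.8361 − 0.5875 = 0.25.

0.25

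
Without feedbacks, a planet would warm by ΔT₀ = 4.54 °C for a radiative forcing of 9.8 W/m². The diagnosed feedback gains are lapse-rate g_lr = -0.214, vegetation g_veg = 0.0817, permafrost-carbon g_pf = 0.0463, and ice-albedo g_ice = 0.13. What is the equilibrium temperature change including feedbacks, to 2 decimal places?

Total gain g = -0.214 + 0.0817 + 0.0463 + 0.13 = 0.044.
Amplification A = 1/(1 − 0.044) = 1.046.
ΔT = 4.54 × 1.046 = 4.75 °C.

4.75 °C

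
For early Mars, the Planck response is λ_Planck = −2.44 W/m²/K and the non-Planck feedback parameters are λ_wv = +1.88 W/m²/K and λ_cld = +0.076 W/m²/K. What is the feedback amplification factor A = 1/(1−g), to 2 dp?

Convert to gains: g_wv = 1.88/2.44 = 0.7705; g_cld = 0.076/2.44 = 0.03115.
Total gain g = 0.80165.
A = 1/(1 − 0.80165) = 5.04.

5.04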